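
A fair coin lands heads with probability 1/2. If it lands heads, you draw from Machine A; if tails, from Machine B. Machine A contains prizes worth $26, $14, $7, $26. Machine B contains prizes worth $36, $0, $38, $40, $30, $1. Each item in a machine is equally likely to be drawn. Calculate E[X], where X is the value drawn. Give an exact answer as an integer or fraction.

509/24 dollars

E[X | Machine A] = (26 + 14 + 7 + 26)/4 = 73/4
E[X | Machine B] = (36 + 0 + 38 + 40 + 30 + 1)/6 = 145/6
E[X] = (1/2)·73/4 + (1/2)·145/6 = 509/24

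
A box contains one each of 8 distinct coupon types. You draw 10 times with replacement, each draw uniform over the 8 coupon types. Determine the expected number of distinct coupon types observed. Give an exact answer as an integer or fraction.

Let Xⱼ=1 if type j appears at least once. P(Xⱼ=1) = 1 − ((8−1)/8)^10 = 791266575/1073741824.
E[#distinct] = 8·791266575/1073741824 = 791266575/134217728.

791266575/134217728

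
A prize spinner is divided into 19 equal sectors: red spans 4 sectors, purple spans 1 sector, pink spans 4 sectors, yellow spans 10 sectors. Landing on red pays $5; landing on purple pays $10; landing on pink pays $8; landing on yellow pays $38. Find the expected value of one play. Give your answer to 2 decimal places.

E[payout] = (4/19)·5 + (1/19)·10 + (4/19)·8 + (10/19)·38 = 442/19
≈ $23.26

$23.26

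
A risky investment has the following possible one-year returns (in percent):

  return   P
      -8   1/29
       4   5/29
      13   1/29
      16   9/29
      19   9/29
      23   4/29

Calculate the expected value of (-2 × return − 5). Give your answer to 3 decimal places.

-34.793

E[-2x-5] = (1/29)·11 + (5/29)·(-13) + (1/29)·(-31) + (9/29)·(-37) + (9/29)·(-43) + (4/29)·(-51)
     = -1009/29 ≈ -34.793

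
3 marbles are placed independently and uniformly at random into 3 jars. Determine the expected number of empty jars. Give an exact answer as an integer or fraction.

8/9

Let Xⱼ=1 if jar j is empty. P(Xⱼ=1) = ((3-1)/3)^3 = 8/27.
By linearity, E[#empty] = 3·8/27 = 8/9.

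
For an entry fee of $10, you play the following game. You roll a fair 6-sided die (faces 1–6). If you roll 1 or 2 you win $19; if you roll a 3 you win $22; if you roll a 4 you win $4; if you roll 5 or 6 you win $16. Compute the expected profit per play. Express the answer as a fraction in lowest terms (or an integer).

$6

E[payout] = (1/6)·4 + (1/3)·16 + (1/3)·19 + (1/6)·22 = 16
Expected profit = 16 − 10 = 6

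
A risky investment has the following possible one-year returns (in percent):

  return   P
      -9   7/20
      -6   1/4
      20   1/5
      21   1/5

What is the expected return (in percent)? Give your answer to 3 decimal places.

E[X] = (7/20)·(-9) + (1/4)·(-6) + (1/5)·20 + (1/5)·21
     = 71/20 ≈ 3.550

3.550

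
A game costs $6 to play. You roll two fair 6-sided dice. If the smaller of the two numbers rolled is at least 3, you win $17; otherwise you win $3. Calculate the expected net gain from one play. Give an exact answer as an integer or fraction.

29/9 dollars

E[payout] = (5/9)·3 + (4/9)·17 = 83/9
Expected profit = 83/9 − 6 = 29/9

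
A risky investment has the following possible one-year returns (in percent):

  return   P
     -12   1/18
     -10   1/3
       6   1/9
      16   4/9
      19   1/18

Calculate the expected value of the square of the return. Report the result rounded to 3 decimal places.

179.167

E[X²] = (1/18)·144 + (1/3)·100 + (1/9)·36 + (4/9)·256 + (1/18)·361
     = 1075/6 ≈ 179.167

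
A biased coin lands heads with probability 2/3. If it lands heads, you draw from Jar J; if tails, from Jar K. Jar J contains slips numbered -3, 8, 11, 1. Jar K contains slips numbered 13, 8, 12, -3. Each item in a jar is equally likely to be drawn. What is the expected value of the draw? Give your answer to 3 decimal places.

5.333

E[X | Jar J] = (-3 + 8 + 11 + 1)/4 = 17/4
E[X | Jar K] = (13 + 8 + 12 − 3)/4 = 15/2
E[X] = (2/3)·17/4 + (1/3)·15/2 = 16/3 ≈ 5.333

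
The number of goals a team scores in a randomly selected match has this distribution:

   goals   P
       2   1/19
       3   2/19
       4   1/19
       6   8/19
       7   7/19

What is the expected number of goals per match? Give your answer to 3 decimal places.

E[X] = (1/19)·2 + (2/19)·3 + (1/19)·4 + (8/19)·6 + (7/19)·7
     = 109/19 ≈ 5.737

5.737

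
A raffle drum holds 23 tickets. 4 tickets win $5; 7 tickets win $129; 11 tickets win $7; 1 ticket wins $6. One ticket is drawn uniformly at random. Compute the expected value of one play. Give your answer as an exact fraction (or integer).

1006/23 dollars

E[payout] = (4/23)·5 + (7/23)·129 + (11/23)·7 + (1/23)·6 = 1006/23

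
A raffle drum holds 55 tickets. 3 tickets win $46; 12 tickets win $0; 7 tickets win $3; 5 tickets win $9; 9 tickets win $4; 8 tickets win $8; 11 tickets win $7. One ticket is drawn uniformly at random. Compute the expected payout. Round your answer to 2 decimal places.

E[payout] = (3/55)·46 + (12/55)·0 + (7/55)·3 + (5/55)·9 + (9/55)·4 + (8/55)·8 + (11/55)·7 = 381/55
≈ $6.93

$6.93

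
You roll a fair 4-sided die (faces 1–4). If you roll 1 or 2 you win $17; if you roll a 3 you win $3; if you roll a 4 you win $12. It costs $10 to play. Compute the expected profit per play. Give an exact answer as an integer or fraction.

9/4 dollars

E[payout] = (1/4)·3 + (1/4)·12 + (1/2)·17 = 49/4
Expected profit = 49/4 − 10 = 9/4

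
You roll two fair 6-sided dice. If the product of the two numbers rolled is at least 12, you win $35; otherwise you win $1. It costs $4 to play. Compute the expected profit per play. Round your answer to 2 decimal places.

E[payout] = (19/36)·1 + (17/36)·35 = 307/18
Expected profit = 307/18 − 4 = 235/18 ≈ $13.06

$13.06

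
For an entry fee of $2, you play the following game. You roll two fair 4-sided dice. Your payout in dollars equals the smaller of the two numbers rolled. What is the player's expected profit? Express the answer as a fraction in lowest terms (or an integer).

Distribution of the smaller of the two numbers rolled: 1 w.p. 7/16, 2 w.p. 5/16, 3 w.p. 3/16, 4 w.p. 1/16
E[payout] = (7/16)·1 + (5/16)·2 + (3/16)·3 + (1/16)·4 = 15/8
Expected profit = 15/8 − 2 = -1/8

-1/8 dollars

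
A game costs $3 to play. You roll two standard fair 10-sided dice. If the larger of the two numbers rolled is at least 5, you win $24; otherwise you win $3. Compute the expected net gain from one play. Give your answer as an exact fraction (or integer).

E[payout] = (4/25)·3 + (21/25)·24 = 516/25
Expected profit = 516/25 − 3 = 441/25

441/25 dollars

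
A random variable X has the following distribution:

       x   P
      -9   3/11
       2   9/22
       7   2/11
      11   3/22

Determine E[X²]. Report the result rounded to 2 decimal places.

E[X²] = (3/11)·81 + (9/22)·4 + (2/11)·49 + (3/22)·121
     = 1081/22 ≈ 49.14

49.14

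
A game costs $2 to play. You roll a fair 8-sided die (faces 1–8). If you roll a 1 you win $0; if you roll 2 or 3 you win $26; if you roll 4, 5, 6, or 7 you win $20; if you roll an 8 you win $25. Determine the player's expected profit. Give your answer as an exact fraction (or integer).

141/8 dollars

E[payout] = (1/8)·0 + (1/2)·20 + (1/8)·25 + (1/4)·26 = 157/8
Expected profit = 157/8 − 2 = 141/8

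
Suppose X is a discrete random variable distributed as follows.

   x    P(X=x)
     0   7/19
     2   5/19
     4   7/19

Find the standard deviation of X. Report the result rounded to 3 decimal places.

1.717

E[X] = 2, E[X²] = 132/19
Var(X) = E[X²] − (E[X])² = 132/19 − 4 = 56/19
SD(X) = √(56/19) ≈ 1.717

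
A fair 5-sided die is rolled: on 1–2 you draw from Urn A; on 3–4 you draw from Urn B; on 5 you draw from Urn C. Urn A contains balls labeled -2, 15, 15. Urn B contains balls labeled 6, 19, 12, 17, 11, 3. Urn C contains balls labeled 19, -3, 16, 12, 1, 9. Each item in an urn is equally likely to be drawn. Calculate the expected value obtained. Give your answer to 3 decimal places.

10.067

E[X | Urn A] = (-2 + 15 + 15)/3 = 28/3
E[X | Urn B] = (6 + 19 + 12 + 17 + 11 + 3)/6 = 34/3
E[X | Urn C] = (19 − 3 + 16 + 12 + 1 + 9)/6 = 9
E[X] = (2/5)·28/3 + (2/5)·34/3 + (1/5)·9 = 151/15 ≈ 10.067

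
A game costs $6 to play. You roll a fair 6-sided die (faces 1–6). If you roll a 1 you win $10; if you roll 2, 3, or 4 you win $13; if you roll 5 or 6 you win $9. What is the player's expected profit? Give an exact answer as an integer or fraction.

31/6 dollars

E[payout] = (1/3)·9 + (1/6)·10 + (1/2)·13 = 67/6
Expected profit = 67/6 − 6 = 31/6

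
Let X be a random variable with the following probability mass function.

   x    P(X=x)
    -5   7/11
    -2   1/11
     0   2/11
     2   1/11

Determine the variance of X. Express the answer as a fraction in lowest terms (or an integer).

E[X] = (7/11)·(-5) + (1/11)·(-2) + (2/11)·0 + (1/11)·2 = -35/11
E[X²] = (7/11)·25 + (1/11)·4 + (2/11)·0 + (1/11)·4 = 183/11
Var(X) = 183/11 − (-35/11)² = 788/121

788/121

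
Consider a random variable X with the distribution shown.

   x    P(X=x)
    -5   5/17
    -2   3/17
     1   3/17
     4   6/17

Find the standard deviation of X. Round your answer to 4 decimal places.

E[X] = -4/17, E[X²] = 236/17
Var(X) = E[X²] − (E[X])² = 236/17 − 16/289 = 3996/289
SD(X) = √(3996/289) ≈ 3.7185

3.7185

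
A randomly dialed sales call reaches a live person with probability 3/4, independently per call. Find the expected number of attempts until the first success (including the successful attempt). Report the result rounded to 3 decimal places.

1.333

For a geometric distribution, E[trials] = 1/p = 1/(3/4) = 4/3.
≈ 1.333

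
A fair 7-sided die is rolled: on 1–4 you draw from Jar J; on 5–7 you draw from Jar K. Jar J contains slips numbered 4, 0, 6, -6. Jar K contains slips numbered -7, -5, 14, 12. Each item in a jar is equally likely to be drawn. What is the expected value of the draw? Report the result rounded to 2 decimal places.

E[X | Jar J] = (4 + 0 + 6 − 6)/4 = 1
E[X | Jar K] = (-7 − 5 + 14 + 12)/4 = 7/2
E[X] = (4/7)·1 + (3/7)·7/2 = 29/14 ≈ 2.07

2.07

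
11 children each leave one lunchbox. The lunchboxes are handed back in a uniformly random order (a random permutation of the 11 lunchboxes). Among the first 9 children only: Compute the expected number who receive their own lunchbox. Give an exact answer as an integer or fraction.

9/11

Let Xᵢ = 1 if person i gets their own lunchbox. For each i, P(Xᵢ=1) = 1/11.
By linearity of expectation, E[X₁+…+X_9] = 9·(1/11) = 9/11.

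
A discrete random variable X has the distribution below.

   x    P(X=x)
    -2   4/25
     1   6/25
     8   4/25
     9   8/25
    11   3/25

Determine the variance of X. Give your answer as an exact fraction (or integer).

E[X] = (4/25)·(-2) + (6/25)·1 + (4/25)·8 + (8/25)·9 + (3/25)·11 = 27/5
E[X²] = (4/25)·4 + (6/25)·1 + (4/25)·64 + (8/25)·81 + (3/25)·121 = 1289/25
Var(X) = 1289/25 − (27/5)² = 112/5

112/5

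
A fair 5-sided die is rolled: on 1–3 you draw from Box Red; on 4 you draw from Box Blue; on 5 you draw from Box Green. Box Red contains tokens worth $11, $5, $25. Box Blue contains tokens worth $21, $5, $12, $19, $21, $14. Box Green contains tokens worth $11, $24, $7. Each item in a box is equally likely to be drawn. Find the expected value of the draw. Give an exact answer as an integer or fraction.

E[X | Box Red] = (11 + 5 + 25)/3 = 41/3
E[X | Box Blue] = (21 + 5 + 12 + 19 + 21 + 14)/6 = 46/3
E[X | Box Green] = (11 + 24 + 7)/3 = 14
E[X] = (3/5)·41/3 + (1/5)·46/3 + (1/5)·14 = 211/15

211/15 dollars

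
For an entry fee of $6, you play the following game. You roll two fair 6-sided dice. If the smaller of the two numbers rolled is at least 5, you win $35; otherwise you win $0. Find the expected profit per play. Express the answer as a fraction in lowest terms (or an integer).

-19/9 dollars

E[payout] = (8/9)·0 + (1/9)·35 = 35/9
Expected profit = 35/9 − 6 = -19/9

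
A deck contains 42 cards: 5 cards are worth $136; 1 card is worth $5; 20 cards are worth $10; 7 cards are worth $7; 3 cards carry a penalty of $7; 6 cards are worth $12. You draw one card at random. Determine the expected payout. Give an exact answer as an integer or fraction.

E[payout] = (5/42)·136 + (1/42)·5 + (20/42)·10 + (7/42)·7 + (3/42)·(-7) + (6/42)·12 = 985/42

985/42 dollars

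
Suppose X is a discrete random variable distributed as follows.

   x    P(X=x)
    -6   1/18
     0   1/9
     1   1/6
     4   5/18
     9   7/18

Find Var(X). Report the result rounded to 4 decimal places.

E[X] = (1/18)·(-6) + (1/9)·0 + (1/6)·1 + (5/18)·4 + (7/18)·9 = 40/9
E[X²] = (1/18)·36 + (1/9)·0 + (1/6)·1 + (5/18)·16 + (7/18)·81 = 343/9
Var(X) = 343/9 − (40/9)² = 1487/81 ≈ 18.3580

18.3580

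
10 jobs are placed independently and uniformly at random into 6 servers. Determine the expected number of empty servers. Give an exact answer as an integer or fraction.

9765625/10077696

Let Xⱼ=1 if server j is empty. P(Xⱼ=1) = ((6-1)/6)^10 = 9765625/60466176.
By linearity, E[#empty] = 6·9765625/60466176 = 9765625/10077696.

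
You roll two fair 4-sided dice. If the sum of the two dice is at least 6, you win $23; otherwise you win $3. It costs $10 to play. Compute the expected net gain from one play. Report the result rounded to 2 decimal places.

$0.50

E[payout] = (5/8)·3 + (3/8)·23 = 21/2
Expected profit = 21/2 − 10 = 1/2 ≈ $0.50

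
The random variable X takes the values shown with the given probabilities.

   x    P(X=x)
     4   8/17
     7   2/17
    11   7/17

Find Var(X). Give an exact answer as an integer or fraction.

3112/289

E[X] = (8/17)·4 + (2/17)·7 + (7/17)·11 = 123/17
E[X²] = (8/17)·16 + (2/17)·49 + (7/17)·121 = 1073/17
Var(X) = 1073/17 − (123/17)² = 3112/289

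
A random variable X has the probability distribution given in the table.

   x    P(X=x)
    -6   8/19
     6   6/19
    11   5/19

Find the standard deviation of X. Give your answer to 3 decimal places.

E[X] = 43/19, E[X²] = 1109/19
Var(X) = E[X²] − (E[X])² = 1109/19 − 1849/361 = 19222/361
SD(X) = √(19222/361) ≈ 7.297

7.297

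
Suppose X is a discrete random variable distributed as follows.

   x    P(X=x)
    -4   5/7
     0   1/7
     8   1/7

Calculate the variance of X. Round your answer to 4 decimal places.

17.6327

E[X] = (5/7)·(-4) + (1/7)·0 + (1/7)·8 = -12/7
E[X²] = (5/7)·16 + (1/7)·0 + (1/7)·64 = 144/7
Var(X) = 144/7 − (-12/7)² = 864/49 ≈ 17.6327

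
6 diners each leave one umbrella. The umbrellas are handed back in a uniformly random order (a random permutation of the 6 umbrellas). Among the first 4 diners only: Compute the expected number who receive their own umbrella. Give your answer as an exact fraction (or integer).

2/3

Let Xᵢ = 1 if person i gets their own umbrella. For each i, P(Xᵢ=1) = 1/6.
By linearity of expectation, E[X₁+…+X_4] = 4·(1/6) = 2/3.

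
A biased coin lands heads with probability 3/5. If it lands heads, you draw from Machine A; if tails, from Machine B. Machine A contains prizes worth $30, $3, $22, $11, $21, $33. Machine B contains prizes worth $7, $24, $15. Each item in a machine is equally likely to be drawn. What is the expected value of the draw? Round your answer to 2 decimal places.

$18.13

E[X | Machine A] = (30 + 3 + 22 + 11 + 21 + 33)/6 = 20
E[X | Machine B] = (7 + 24 + 15)/3 = 46/3
E[X] = (3/5)·20 + (2/5)·46/3 = 272/15 ≈ 18.13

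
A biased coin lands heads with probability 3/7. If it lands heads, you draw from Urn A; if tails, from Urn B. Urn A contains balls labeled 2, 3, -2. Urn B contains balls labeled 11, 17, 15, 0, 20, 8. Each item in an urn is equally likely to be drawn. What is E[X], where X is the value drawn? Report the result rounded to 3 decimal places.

E[X | Urn A] = (2 + 3 − 2)/3 = 1
E[X | Urn B] = (11 + 17 + 15 + 0 + 20 + 8)/6 = 71/6
E[X] = (3/7)·1 + (4/7)·71/6 = 151/21 ≈ 7.190

7.190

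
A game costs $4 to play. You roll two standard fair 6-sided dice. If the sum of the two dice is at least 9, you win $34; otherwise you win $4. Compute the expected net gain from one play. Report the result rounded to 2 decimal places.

E[payout] = (13/18)·4 + (5/18)·34 = 37/3
Expected profit = 37/3 − 4 = 25/3 ≈ $8.33

$8.33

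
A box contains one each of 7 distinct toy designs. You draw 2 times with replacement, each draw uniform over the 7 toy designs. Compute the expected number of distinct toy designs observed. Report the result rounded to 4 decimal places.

1.8571

Let Xⱼ=1 if type j appears at least once. P(Xⱼ=1) = 1 − ((7−1)/7)^2 = 13/49.
E[#distinct] = 7·13/49 = 13/7.
≈ 1.8571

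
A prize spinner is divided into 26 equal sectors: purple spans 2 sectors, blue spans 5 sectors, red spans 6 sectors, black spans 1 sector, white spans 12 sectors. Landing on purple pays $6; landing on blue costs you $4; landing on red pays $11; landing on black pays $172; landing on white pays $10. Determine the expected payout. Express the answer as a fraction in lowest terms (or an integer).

175/13 dollars

E[payout] = (2/26)·6 + (5/26)·(-4) + (6/26)·11 + (1/26)·172 + (12/26)·10 = 175/13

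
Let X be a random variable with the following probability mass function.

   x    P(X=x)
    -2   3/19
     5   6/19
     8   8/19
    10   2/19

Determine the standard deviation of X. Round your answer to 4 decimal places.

E[X] = 108/19, E[X²] = 46
Var(X) = E[X²] − (E[X])² = 46 − 11664/361 = 4942/361
SD(X) = √(4942/361) ≈ 3.7000

3.7000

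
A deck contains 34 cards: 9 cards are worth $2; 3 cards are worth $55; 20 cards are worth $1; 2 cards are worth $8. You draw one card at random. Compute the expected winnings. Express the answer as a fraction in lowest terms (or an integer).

219/34 dollars

E[payout] = (9/34)·2 + (3/34)·55 + (20/34)·1 + (2/34)·8 = 219/34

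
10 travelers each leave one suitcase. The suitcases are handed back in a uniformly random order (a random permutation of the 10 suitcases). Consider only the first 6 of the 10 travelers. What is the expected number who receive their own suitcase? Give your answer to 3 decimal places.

0.600

Let Xᵢ = 1 if person i gets their own suitcase. For each i, P(Xᵢ=1) = 1/10.
By linearity of expectation, E[X₁+…+X_6] = 6·(1/10) = 3/5.
≈ 0.600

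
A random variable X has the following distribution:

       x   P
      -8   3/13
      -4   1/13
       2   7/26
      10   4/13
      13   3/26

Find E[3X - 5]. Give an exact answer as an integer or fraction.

E[3x-5] = (3/13)·(-29) + (1/13)·(-17) + (7/26)·1 + (4/13)·25 + (3/26)·34
     = 101/26

101/26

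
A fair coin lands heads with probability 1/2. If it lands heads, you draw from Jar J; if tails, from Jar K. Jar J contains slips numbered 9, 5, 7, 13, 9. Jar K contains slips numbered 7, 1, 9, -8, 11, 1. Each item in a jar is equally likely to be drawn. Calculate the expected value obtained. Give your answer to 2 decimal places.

6.05

E[X | Jar J] = (9 + 5 + 7 + 13 + 9)/5 = 43/5
E[X | Jar K] = (7 + 1 + 9 − 8 + 11 + 1)/6 = 7/2
E[X] = (1/2)·43/5 + (1/2)·7/2 = 121/20 ≈ 6.05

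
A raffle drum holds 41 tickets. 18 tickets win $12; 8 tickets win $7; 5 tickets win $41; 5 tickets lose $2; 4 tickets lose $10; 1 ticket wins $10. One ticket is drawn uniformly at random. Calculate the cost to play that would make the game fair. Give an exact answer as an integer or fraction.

E[payout] = (18/41)·12 + (8/41)·7 + (5/41)·41 + (5/41)·(-2) + (4/41)·(-10) + (1/41)·10 = 437/41
Fair fee = E[payout] = 437/41

437/41 dollars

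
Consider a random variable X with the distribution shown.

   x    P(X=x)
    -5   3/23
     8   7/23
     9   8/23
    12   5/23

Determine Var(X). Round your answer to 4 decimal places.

E[X] = (3/23)·(-5) + (7/23)·8 + (8/23)·9 + (5/23)·12 = 173/23
E[X²] = (3/23)·25 + (7/23)·64 + (8/23)·81 + (5/23)·144 = 1891/23
Var(X) = 1891/23 − (173/23)² = 13564/529 ≈ 25.6408

25.6408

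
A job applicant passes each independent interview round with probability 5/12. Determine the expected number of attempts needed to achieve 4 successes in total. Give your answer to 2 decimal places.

By linearity (sum of 4 independent geometric waits), E[trials] = 4/p = 4/(5/12) = 48/5.
≈ 9.60

9.60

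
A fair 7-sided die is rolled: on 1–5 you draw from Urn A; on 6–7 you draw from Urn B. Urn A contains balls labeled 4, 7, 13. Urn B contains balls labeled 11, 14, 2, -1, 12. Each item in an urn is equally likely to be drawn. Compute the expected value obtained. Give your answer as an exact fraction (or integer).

E[X | Urn A] = (4 + 7 + 13)/3 = 8
E[X | Urn B] = (11 + 14 + 2 − 1 + 12)/5 = 38/5
E[X] = (5/7)·8 + (2/7)·38/5 = 276/35

276/35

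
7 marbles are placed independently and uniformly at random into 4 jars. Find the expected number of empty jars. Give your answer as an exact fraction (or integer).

Let Xⱼ=1 if jar j is empty. P(Xⱼ=1) = ((4-1)/4)^7 = 2187/16384.
By linearity, E[#empty] = 4·2187/16384 = 2187/4096.

2187/4096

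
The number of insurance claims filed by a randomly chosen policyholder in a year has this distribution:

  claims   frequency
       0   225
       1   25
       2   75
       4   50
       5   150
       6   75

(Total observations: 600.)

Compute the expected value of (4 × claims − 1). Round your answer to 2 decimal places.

9.50

Total = 600, so P(claims=0) = 225/600, etc.
E[4x-1] = (3/8)·(-1) + (1/24)·3 + (1/8)·7 + (1/12)·15 + (1/4)·19 + (1/8)·23
     = 19/2 ≈ 9.50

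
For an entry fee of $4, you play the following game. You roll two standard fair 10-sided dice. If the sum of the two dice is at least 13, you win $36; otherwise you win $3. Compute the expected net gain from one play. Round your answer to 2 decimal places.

E[payout] = (16/25)·3 + (9/25)·36 = 372/25
Expected profit = 372/25 − 4 = 272/25 ≈ $10.88

$10.88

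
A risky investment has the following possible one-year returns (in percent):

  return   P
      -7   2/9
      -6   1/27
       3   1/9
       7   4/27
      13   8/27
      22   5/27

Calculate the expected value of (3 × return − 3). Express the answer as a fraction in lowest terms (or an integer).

E[3x-3] = (2/9)·(-24) + (1/27)·(-21) + (1/9)·6 + (4/27)·18 + (8/27)·36 + (5/27)·63
     = 176/9

176/9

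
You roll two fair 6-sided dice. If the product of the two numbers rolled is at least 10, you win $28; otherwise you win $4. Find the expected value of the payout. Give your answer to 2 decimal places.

$16.67

E[payout] = (17/36)·4 + (19/36)·28 = 50/3
≈ $16.67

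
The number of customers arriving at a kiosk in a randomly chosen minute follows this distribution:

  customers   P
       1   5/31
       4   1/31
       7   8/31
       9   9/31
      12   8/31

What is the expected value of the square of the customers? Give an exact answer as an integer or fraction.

74

E[X²] = (5/31)·1 + (1/31)·16 + (8/31)·49 + (9/31)·81 + (8/31)·144
     = 74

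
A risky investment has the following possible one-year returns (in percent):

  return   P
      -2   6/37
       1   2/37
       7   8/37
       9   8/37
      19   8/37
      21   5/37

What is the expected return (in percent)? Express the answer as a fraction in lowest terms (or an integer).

E[X] = (6/37)·(-2) + (2/37)·1 + (8/37)·7 + (8/37)·9 + (8/37)·19 + (5/37)·21
     = 375/37

375/37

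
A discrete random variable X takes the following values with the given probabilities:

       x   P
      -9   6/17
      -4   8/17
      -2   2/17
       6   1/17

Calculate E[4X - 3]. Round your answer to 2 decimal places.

-22.76

E[4x-3] = (6/17)·(-39) + (8/17)·(-19) + (2/17)·(-11) + (1/17)·21
     = -387/17 ≈ -22.76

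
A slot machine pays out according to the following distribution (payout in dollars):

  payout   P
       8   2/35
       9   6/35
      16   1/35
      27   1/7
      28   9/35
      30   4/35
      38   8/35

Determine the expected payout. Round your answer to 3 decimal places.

E[X] = (2/35)·8 + (6/35)·9 + (1/35)·16 + (1/7)·27 + (9/35)·28 + (4/35)·30 + (8/35)·38
     = 897/35 ≈ 25.629

$25.629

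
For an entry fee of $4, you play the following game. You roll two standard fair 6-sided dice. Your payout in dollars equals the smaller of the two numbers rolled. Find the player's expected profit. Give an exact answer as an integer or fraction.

Distribution of the smaller of the two numbers rolled: 1 w.p. 11/36, 2 w.p. 1/4, 3 w.p. 7/36, 4 w.p. 5/36, 5 w.p. 1/12, 6 w.p. 1/36
E[payout] = (11/36)·1 + (1/4)·2 + (7/36)·3 + (5/36)·4 + (1/12)·5 + (1/36)·6 = 91/36
Expected profit = 91/36 − 4 = -53/36

-53/36 dollars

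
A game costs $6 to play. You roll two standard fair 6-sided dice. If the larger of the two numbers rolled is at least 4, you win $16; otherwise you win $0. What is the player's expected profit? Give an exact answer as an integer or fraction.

E[payout] = (1/4)·0 + (3/4)·16 = 12
Expected profit = 12 − 6 = 6

$6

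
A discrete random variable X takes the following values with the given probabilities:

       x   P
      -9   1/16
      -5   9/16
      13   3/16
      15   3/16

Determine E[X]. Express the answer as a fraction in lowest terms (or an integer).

15/8

E[X] = (1/16)·(-9) + (9/16)·(-5) + (3/16)·13 + (3/16)·15
     = 15/8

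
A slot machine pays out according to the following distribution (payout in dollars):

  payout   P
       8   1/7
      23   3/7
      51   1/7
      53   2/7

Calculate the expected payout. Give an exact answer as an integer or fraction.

E[X] = (1/7)·8 + (3/7)·23 + (1/7)·51 + (2/7)·53
     = 234/7

234/7 dollars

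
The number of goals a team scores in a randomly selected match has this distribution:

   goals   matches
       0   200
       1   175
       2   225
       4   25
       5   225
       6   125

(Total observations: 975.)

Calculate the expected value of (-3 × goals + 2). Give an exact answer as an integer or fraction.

-6

Total = 975, so P(goals=0) = 200/975, etc.
E[-3x+2] = (8/39)·2 + (7/39)·(-1) + (3/13)·(-4) + (1/39)·(-10) + (3/13)·(-13) + (5/39)·(-16)
     = -6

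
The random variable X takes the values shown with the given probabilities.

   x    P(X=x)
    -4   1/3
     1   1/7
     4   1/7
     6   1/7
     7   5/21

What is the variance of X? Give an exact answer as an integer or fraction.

9236/441

E[X] = (1/3)·(-4) + (1/7)·1 + (1/7)·4 + (1/7)·6 + (5/21)·7 = 40/21
E[X²] = (1/3)·16 + (1/7)·1 + (1/7)·16 + (1/7)·36 + (5/21)·49 = 172/7
Var(X) = 172/7 − (40/21)² = 9236/441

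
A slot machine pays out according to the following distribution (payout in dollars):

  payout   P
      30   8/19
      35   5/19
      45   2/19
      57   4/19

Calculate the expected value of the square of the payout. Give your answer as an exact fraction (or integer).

30371/19

E[X²] = (8/19)·900 + (5/19)·1225 + (2/19)·2025 + (4/19)·3249
     = 30371/19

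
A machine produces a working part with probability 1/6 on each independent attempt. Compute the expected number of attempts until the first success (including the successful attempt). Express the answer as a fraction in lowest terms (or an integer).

For a geometric distribution, E[trials] = 1/p = 1/(1/6) = 6.

6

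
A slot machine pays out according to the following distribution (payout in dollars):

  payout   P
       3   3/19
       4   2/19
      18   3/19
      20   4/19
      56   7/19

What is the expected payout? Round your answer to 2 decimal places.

$28.58

E[X] = (3/19)·3 + (2/19)·4 + (3/19)·18 + (4/19)·20 + (7/19)·56
     = 543/19 ≈ 28.58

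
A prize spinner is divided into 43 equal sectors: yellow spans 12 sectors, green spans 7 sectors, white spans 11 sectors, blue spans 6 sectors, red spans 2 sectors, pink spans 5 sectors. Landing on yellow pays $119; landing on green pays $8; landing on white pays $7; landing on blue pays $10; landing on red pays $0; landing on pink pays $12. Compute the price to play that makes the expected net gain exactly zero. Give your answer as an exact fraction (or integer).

E[payout] = (12/43)·119 + (7/43)·8 + (11/43)·7 + (6/43)·10 + (2/43)·0 + (5/43)·12 = 1681/43
Fair fee = E[payout] = 1681/43

1681/43 dollars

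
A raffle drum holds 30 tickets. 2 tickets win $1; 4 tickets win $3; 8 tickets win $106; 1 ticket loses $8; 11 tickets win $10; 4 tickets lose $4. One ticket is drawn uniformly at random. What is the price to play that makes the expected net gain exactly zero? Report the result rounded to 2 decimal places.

E[payout] = (2/30)·1 + (4/30)·3 + (8/30)·106 + (1/30)·(-8) + (11/30)·10 + (4/30)·(-4) = 158/5
Fair fee = E[payout] = 158/5 ≈ $31.60

$31.60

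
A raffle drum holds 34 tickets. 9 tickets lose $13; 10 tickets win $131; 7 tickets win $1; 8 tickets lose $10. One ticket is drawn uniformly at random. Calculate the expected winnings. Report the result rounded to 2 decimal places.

$32.94

E[payout] = (9/34)·(-13) + (10/34)·131 + (7/34)·1 + (8/34)·(-10) = 560/17
≈ $32.94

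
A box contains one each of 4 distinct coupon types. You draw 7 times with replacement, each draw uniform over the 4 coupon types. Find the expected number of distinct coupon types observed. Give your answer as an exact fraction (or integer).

14197/4096

Let Xⱼ=1 if type j appears at least once. P(Xⱼ=1) = 1 − ((4−1)/4)^7 = 14197/16384.
E[#distinct] = 4·14197/16384 = 14197/4096.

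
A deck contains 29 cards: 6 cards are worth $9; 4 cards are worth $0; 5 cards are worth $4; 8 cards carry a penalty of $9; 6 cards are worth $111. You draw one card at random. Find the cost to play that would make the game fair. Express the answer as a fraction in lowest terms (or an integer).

E[payout] = (6/29)·9 + (4/29)·0 + (5/29)·4 + (8/29)·(-9) + (6/29)·111 = 668/29
Fair fee = E[payout] = 668/29

668/29 dollars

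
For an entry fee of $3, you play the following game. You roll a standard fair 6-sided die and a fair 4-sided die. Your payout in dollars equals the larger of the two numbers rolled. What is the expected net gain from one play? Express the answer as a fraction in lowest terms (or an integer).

Distribution of the larger of the two numbers rolled: 1 w.p. 1/24, 2 w.p. 1/8, 3 w.p. 5/24, 4 w.p. 7/24, 5 w.p. 1/6, 6 w.p. 1/6
E[payout] = (1/24)·1 + (1/8)·2 + (5/24)·3 + (7/24)·4 + (1/6)·5 + (1/6)·6 = 47/12
Expected profit = 47/12 − 3 = 11/12

11/12 dollars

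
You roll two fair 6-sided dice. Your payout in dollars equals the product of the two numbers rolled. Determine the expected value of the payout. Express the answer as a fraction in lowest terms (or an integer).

49/4 dollars

Distribution of the product of the two numbers rolled: 1 w.p. 1/36, 2 w.p. 1/18, 3 w.p. 1/18, 4 w.p. 1/12, 5 w.p. 1/18, 6 w.p. 1/9, …
E[payout] = (1/36)·1 + (1/18)·2 + (1/18)·3 + (1/12)·4 + (1/18)·5 + (1/9)·6 + (1/18)·8 + (1/36)·9 + (1/18)·10 + (1/9)·12 + (1/18)·15 + (1/36)·16 + (1/18)·18 + (1/18)·20 + (1/18)·24 + (1/36)·25 + (1/18)·30 + (1/36)·36 = 49/4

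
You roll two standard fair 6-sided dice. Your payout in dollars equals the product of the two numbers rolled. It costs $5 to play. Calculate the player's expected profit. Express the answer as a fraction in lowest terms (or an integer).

29/4 dollars

Distribution of the product of the two numbers rolled: 1 w.p. 1/36, 2 w.p. 1/18, 3 w.p. 1/18, 4 w.p. 1/12, 5 w.p. 1/18, 6 w.p. 1/9, …
E[payout] = (1/36)·1 + (1/18)·2 + (1/18)·3 + (1/12)·4 + (1/18)·5 + (1/9)·6 + (1/18)·8 + (1/36)·9 + (1/18)·10 + (1/9)·12 + (1/18)·15 + (1/36)·16 + (1/18)·18 + (1/18)·20 + (1/18)·24 + (1/36)·25 + (1/18)·30 + (1/36)·36 = 49/4
Expected profit = 49/4 − 5 = 29/4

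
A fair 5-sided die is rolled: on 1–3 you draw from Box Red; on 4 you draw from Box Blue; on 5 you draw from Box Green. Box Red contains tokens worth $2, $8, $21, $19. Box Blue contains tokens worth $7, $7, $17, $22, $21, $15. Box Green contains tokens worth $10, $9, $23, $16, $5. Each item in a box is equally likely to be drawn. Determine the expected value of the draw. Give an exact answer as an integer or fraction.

974/75 dollars

E[X | Box Red] = (2 + 8 + 21 + 19)/4 = 25/2
E[X | Box Blue] = (7 + 7 + 17 + 22 + 21 + 15)/6 = 89/6
E[X | Box Green] = (10 + 9 + 23 + 16 + 5)/5 = 63/5
E[X] = (3/5)·25/2 + (1/5)·89/6 + (1/5)·63/5 = 974/75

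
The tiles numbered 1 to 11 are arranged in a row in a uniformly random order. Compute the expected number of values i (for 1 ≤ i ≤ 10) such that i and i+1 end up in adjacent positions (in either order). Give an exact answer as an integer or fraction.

20/11

For each i ∈ {1,…,10}, let Xᵢ = 1 if i and i+1 are adjacent. P(Xᵢ=1) = 2·(11−1)!/11! = 2/11.
By linearity, E[ΣXᵢ] = (10)·(2/11) = 20/11.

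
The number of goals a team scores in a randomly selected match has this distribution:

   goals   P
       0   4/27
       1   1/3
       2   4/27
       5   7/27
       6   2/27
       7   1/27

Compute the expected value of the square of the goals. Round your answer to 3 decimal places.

E[X²] = (4/27)·0 + (1/3)·1 + (4/27)·4 + (7/27)·25 + (2/27)·36 + (1/27)·49
     = 107/9 ≈ 11.889

11.889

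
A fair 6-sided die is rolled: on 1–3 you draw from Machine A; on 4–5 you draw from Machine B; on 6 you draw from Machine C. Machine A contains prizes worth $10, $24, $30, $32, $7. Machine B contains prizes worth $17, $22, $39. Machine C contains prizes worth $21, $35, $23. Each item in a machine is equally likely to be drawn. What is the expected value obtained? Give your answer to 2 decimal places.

E[X | Machine A] = (10 + 24 + 30 + 32 + 7)/5 = 103/5
E[X | Machine B] = (17 + 22 + 39)/3 = 26
E[X | Machine C] = (21 + 35 + 23)/3 = 79/3
E[X] = (1/2)·103/5 + (1/3)·26 + (1/6)·79/3 = 1051/45 ≈ 23.36

$23.36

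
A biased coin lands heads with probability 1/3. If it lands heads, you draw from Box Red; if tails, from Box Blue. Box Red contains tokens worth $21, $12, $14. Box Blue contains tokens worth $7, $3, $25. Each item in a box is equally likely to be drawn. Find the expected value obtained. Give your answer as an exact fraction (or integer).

E[X | Box Red] = (21 + 12 + 14)/3 = 47/3
E[X | Box Blue] = (7 + 3 + 25)/3 = 35/3
E[X] = (1/3)·47/3 + (2/3)·35/3 = 13

$13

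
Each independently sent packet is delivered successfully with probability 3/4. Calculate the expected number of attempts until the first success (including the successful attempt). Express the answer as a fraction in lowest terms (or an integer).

For a geometric distribution, E[trials] = 1/p = 1/(3/4) = 4/3.

4/3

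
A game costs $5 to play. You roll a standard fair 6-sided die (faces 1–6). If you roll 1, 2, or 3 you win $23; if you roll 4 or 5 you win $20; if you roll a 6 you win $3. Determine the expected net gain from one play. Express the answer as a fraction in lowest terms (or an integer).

E[payout] = (1/6)·3 + (1/3)·20 + (1/2)·23 = 56/3
Expected profit = 56/3 − 5 = 41/3

41/3 dollars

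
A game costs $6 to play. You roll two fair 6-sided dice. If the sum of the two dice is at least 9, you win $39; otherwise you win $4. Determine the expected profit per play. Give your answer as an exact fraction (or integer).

139/18 dollars

E[payout] = (13/18)·4 + (5/18)·39 = 247/18
Expected profit = 247/18 − 6 = 139/18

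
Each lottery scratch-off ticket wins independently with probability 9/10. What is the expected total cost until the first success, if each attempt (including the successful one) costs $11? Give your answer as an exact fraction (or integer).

E[#attempts] = 1/p = 10/9; E[cost] = 11·10/9 = 110/9.

110/9 dollars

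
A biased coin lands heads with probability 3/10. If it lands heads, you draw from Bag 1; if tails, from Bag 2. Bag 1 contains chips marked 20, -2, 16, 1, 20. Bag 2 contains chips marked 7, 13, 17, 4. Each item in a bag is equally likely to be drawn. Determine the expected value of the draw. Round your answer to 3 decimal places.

E[X | Bag 1] = (20 − 2 + 16 + 1 + 20)/5 = 11
E[X | Bag 2] = (7 + 13 + 17 + 4)/4 = 41/4
E[X] = (3/10)·11 + (7/10)·41/4 = 419/40 ≈ 10.475

10.475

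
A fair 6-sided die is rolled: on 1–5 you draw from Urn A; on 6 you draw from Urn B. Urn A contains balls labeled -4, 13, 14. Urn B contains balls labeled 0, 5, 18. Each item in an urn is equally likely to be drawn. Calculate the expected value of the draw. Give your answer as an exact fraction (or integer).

23/3

E[X | Urn A] = (-4 + 13 + 14)/3 = 23/3
E[X | Urn B] = (0 + 5 + 18)/3 = 23/3
E[X] = (5/6)·23/3 + (1/6)·23/3 = 23/3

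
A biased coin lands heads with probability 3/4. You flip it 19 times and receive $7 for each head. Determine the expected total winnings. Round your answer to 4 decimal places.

E[#heads] = 19·3/4 = 57/4 (linearity over flips).
E[winnings] = 7·57/4 = 399/4.
≈ 99.7500

$99.7500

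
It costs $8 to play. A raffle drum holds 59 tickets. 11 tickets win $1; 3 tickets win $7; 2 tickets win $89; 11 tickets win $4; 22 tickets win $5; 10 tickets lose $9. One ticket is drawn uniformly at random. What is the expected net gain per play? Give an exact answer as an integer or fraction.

-198/59 dollars

E[payout] = (11/59)·1 + (3/59)·7 + (2/59)·89 + (11/59)·4 + (22/59)·5 + (10/59)·(-9) = 274/59
Expected profit = 274/59 − 8 = -198/59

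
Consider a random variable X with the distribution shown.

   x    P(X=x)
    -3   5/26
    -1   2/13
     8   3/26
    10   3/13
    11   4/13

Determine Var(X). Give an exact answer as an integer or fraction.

E[X] = (5/26)·(-3) + (2/13)·(-1) + (3/26)·8 + (3/13)·10 + (4/13)·11 = 153/26
E[X²] = (5/26)·9 + (2/13)·1 + (3/26)·64 + (3/13)·100 + (4/13)·121 = 1809/26
Var(X) = 1809/26 − (153/26)² = 23625/676

23625/676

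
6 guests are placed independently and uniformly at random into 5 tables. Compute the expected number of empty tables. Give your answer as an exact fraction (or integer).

Let Xⱼ=1 if table j is empty. P(Xⱼ=1) = ((5-1)/5)^6 = 4096/15625.
By linearity, E[#empty] = 5·4096/15625 = 4096/3125.

4096/3125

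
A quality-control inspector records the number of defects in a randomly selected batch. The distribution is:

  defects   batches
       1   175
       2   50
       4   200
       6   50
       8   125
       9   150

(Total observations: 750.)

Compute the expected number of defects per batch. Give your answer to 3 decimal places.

Total = 750, so P(defects=1) = 175/750, etc.
E[X] = (7/30)·1 + (1/15)·2 + (4/15)·4 + (1/15)·6 + (1/6)·8 + (1/5)·9
     = 149/30 ≈ 4.967

4.967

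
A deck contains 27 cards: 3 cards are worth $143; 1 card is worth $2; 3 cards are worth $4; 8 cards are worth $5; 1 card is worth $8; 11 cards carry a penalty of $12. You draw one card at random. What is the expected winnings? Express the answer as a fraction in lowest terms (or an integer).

359/27 dollars

E[payout] = (3/27)·143 + (1/27)·2 + (3/27)·4 + (8/27)·5 + (1/27)·8 + (11/27)·(-12) = 359/27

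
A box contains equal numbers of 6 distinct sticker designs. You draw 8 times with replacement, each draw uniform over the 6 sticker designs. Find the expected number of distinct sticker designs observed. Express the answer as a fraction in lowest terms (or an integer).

Let Xⱼ=1 if type j appears at least once. P(Xⱼ=1) = 1 − ((6−1)/6)^8 = 1288991/1679616.
E[#distinct] = 6·1288991/1679616 = 1288991/279936.

1288991/279936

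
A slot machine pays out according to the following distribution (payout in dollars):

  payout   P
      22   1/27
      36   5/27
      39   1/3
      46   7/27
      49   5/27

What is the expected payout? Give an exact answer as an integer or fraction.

E[X] = (1/27)·22 + (5/27)·36 + (1/3)·39 + (7/27)·46 + (5/27)·49
     = 1120/27

1120/27 dollars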